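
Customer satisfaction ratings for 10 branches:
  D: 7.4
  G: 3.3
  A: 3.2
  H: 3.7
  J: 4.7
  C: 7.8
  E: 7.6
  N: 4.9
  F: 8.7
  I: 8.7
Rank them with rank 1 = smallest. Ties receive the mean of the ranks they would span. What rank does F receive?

Sorted (ascending): 3.2, 3.3, 3.7, 4.7, 4.9, 7.4, 7.6, 7.8, 8.7, 8.7
The 2 values of 8.7 occupy positions 9–10 → average rank (9+10)/2 = 9.5.
F has value 8.7 → rank 9.5.

9.5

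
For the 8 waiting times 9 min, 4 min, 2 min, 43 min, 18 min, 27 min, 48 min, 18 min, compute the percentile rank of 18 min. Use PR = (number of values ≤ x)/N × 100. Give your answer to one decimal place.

62.5

N = 8.
Strictly below 18: 3. Equal to 18: 2.
PR = 5/8 × 100 = 62.5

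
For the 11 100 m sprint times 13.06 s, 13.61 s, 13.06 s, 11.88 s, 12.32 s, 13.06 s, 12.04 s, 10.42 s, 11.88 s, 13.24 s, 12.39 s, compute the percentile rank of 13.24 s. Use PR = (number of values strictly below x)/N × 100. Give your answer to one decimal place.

81.8

N = 11.
Strictly below 13.24: 9. Equal to 13.24: 1.
PR = 9/11 × 100 = 81.8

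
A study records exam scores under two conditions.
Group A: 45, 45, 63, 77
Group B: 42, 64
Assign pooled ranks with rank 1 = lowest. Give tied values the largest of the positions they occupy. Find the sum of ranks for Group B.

6

Sorted (ascending): 42, 45, 45, 63, 64, 77
The 2 values of 45 occupy positions 2–3 → each gets rank 3.
Group B values → pooled ranks: 42→1, 64→5
Rank sum = 1 + 5 = 6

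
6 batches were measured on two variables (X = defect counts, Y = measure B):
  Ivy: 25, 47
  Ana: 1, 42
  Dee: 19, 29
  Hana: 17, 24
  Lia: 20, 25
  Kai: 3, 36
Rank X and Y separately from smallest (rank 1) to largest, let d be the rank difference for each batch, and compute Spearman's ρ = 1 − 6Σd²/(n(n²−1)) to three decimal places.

0.029

Ranks of variable 1: 6, 1, 4, 3, 5, 2
Ranks of variable 2: 6, 5, 3, 1, 2, 4
d = r₁ − r₂: 0, -4, 1, 2, 3, -2
d²: 0, 16, 1, 4, 9, 4; Σd² = 34
ρ = 1 − 6·34/(6·35) = 1 − 204/210 = 0.029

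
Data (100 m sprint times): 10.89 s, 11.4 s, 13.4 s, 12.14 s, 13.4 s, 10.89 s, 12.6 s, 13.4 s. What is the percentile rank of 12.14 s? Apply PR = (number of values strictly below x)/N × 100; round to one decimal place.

37.5

N = 8.
Strictly below 12.14: 3. Equal to 12.14: 1.
PR = 3/8 × 100 = 37.5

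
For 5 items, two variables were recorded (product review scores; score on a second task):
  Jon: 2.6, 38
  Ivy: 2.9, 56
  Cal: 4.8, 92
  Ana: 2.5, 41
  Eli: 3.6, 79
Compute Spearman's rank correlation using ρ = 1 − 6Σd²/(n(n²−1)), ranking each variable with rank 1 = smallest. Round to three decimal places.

0.900

Ranks of variable 1: 2, 3, 5, 1, 4
Ranks of variable 2: 1, 3, 5, 2, 4
d = r₁ − r₂: 1, 0, 0, -1, 0
d²: 1, 0, 0, 1, 0; Σd² = 2
ρ = 1 − 6·2/(5·24) = 1 − 12/120 = 0.900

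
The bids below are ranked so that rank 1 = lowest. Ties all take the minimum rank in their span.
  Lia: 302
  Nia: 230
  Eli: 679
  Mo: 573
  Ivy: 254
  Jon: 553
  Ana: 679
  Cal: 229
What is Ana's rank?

Sorted (ascending): 229, 230, 254, 302, 553, 573, 679, 679
The 2 values of 679 occupy positions 7–8 → each gets rank 7.
Ana has value 679 → rank 7.

7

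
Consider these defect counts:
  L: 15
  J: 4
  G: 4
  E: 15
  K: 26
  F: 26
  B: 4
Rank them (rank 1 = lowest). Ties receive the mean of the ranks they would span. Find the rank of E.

4.5

Sorted (ascending): 4, 4, 4, 15, 15, 26, 26
The 3 values of 4 occupy positions 1–3 → average rank 2.
The 2 values of 15 occupy positions 4–5 → average rank (4+5)/2 = 4.5.
The 2 values of 26 occupy positions 6–7 → average rank (6+7)/2 = 6.5.
E has value 15 → rank 4.5.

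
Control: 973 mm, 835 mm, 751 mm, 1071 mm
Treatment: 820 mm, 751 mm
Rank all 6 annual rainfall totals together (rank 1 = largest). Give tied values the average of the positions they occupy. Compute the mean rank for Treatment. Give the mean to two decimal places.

4.75

Sorted (descending): 1071, 973, 835, 820, 751, 751
The 2 values of 751 occupy positions 5–6 → average rank (5+6)/2 = 5.5.
Treatment values → pooled ranks: 820→4, 751→5.5
Mean rank = (4 + 5.5) / 2 = 4.75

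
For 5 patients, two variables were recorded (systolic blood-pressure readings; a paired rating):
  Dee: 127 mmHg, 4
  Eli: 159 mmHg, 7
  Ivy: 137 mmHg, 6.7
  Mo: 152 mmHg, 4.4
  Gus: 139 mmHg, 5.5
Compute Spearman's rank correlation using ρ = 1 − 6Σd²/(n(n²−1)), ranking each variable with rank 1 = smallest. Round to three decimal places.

0.600

Ranks of variable 1: 1, 5, 2, 4, 3
Ranks of variable 2: 1, 5, 4, 2, 3
d = r₁ − r₂: 0, 0, -2, 2, 0
d²: 0, 0, 4, 4, 0; Σd² = 8
ρ = 1 − 6·8/(5·24) = 1 − 48/120 = 0.600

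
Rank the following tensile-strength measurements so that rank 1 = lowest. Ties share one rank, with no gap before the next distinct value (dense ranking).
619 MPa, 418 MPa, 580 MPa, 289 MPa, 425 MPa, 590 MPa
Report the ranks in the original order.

Sorted (ascending): 289, 418, 425, 580, 590, 619
No ties — each value takes its position as its rank.

6, 2, 4, 1, 3, 5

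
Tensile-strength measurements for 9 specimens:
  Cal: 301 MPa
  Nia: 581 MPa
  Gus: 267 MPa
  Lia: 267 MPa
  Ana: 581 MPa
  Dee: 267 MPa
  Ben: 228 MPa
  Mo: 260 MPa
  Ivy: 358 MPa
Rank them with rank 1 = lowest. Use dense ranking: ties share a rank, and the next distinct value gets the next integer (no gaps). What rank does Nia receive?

6

Sorted (ascending): 228, 260, 267, 267, 267, 301, 358, 581, 581
The 3 values of 267 share dense rank 3.
The 2 values of 581 share dense rank 6.
Remaining distinct values take the next consecutive integers.
Nia has value 581 MPa → rank 6.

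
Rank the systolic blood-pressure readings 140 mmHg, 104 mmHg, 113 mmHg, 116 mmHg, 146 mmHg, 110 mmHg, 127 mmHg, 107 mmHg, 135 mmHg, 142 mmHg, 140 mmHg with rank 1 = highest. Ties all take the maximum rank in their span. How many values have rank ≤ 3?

2

Sorted (descending): 146, 142, 140, 140, 135, 127, 116, 113, 110, 107, 104
The 2 values of 140 occupy positions 3–4 → each gets rank 4.
Ranks ≤ 3: {1, 2} → 2 values.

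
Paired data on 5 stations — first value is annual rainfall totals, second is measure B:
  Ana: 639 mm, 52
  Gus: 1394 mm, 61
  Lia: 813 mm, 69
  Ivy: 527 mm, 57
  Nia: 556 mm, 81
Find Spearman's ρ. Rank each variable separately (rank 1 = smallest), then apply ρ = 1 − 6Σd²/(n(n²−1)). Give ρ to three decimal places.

Ranks of variable 1: 3, 5, 4, 1, 2
Ranks of variable 2: 1, 3, 4, 2, 5
d = r₁ − r₂: 2, 2, 0, -1, -3
d²: 4, 4, 0, 1, 9; Σd² = 18
ρ = 1 − 6·18/(5·24) = 1 − 108/120 = 0.100

0.100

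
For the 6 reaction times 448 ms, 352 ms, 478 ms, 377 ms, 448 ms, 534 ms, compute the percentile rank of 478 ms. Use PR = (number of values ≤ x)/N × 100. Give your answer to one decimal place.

83.3

N = 6.
Strictly below 478: 4. Equal to 478: 1.
PR = 5/6 × 100 = 83.3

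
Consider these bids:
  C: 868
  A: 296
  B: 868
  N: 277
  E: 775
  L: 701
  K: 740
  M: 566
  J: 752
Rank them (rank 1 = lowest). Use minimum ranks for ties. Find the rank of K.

5

Sorted (ascending): 277, 296, 566, 701, 740, 752, 775, 868, 868
The 2 values of 868 occupy positions 8–9 → each gets rank 8.
K has value 740 → rank 5.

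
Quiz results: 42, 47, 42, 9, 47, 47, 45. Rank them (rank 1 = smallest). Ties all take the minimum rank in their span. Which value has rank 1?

9

Sorted (ascending): 9, 42, 42, 45, 47, 47, 47
The 2 values of 42 occupy positions 2–3 → each gets rank 2.
The 3 values of 47 occupy positions 5–7 → each gets rank 5.
Rank 1 → value 9.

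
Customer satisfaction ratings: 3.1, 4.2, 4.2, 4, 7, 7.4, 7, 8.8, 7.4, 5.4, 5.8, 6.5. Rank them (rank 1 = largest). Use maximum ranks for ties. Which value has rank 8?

5.4

Sorted (descending): 8.8, 7.4, 7.4, 7, 7, 6.5, 5.8, 5.4, 4.2, 4.2, 4, 3.1
The 2 values of 7.4 occupy positions 2–3 → each gets rank 3.
The 2 values of 7 occupy positions 4–5 → each gets rank 5.
The 2 values of 4.2 occupy positions 9–10 → each gets rank 10.
Rank 8 → value 5.4.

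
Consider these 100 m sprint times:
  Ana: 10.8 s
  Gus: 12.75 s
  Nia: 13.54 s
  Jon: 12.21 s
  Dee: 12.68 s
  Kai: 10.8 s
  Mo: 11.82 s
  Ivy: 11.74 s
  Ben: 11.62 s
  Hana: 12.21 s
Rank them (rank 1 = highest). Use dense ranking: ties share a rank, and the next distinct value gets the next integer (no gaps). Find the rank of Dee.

Sorted (descending): 13.54, 12.75, 12.68, 12.21, 12.21, 11.82, 11.74, 11.62, 10.8, 10.8
The 2 values of 12.21 share dense rank 4.
The 2 values of 10.8 share dense rank 8.
Remaining distinct values take the next consecutive integers.
Dee has value 12.68 s → rank 3.

3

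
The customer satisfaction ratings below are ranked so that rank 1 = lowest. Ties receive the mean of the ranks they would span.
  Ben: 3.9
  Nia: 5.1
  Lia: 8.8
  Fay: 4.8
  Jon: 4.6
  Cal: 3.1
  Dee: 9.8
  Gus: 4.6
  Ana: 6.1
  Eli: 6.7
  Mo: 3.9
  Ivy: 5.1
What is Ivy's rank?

Sorted (ascending): 3.1, 3.9, 3.9, 4.6, 4.6, 4.8, 5.1, 5.1, 6.1, 6.7, 8.8, 9.8
The 2 values of 3.9 occupy positions 2–3 → average rank (2+3)/2 = 2.5.
The 2 values of 4.6 occupy positions 4–5 → average rank (4+5)/2 = 4.5.
The 2 values of 5.1 occupy positions 7–8 → average rank (7+8)/2 = 7.5.
Ivy has value 5.1 → rank 7.5.

7.5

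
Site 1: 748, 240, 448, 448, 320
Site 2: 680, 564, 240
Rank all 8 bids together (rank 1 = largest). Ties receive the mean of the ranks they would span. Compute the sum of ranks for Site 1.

23.5

Sorted (descending): 748, 680, 564, 448, 448, 320, 240, 240
The 2 values of 448 occupy positions 4–5 → average rank (4+5)/2 = 4.5.
The 2 values of 240 occupy positions 7–8 → average rank (7+8)/2 = 7.5.
Site 1 values → pooled ranks: 748→1, 240→7.5, 448→4.5, 448→4.5, 320→6
Rank sum = 1 + 7.5 + 4.5 + 4.5 + 6 = 23.5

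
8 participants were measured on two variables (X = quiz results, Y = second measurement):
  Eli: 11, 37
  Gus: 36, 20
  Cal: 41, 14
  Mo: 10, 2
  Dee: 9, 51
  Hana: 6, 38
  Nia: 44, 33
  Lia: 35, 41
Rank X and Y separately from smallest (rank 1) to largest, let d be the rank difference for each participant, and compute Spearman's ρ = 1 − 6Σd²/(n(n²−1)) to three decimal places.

-0.429

Ranks of variable 1: 4, 6, 7, 3, 2, 1, 8, 5
Ranks of variable 2: 5, 3, 2, 1, 8, 6, 4, 7
d = r₁ − r₂: -1, 3, 5, 2, -6, -5, 4, -2
d²: 1, 9, 25, 4, 36, 25, 16, 4; Σd² = 120
ρ = 1 − 6·120/(8·63) = 1 − 720/504 = -0.429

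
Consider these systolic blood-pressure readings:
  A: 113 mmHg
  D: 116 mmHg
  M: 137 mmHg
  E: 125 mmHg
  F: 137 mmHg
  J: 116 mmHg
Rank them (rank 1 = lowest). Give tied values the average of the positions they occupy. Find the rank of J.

Sorted (ascending): 113, 116, 116, 125, 137, 137
The 2 values of 116 occupy positions 2–3 → average rank (2+3)/2 = 2.5.
The 2 values of 137 occupy positions 5–6 → average rank (5+6)/2 = 5.5.
J has value 116 mmHg → rank 2.5.

2.5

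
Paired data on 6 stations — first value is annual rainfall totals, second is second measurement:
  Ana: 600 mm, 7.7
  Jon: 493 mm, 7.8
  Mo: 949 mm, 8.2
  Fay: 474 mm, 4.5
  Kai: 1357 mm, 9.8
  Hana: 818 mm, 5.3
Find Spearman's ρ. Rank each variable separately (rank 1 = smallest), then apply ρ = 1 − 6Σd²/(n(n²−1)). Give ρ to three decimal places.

Ranks of variable 1: 3, 2, 5, 1, 6, 4
Ranks of variable 2: 3, 4, 5, 1, 6, 2
d = r₁ − r₂: 0, -2, 0, 0, 0, 2
d²: 0, 4, 0, 0, 0, 4; Σd² = 8
ρ = 1 − 6·8/(6·35) = 1 − 48/210 = 0.771

0.771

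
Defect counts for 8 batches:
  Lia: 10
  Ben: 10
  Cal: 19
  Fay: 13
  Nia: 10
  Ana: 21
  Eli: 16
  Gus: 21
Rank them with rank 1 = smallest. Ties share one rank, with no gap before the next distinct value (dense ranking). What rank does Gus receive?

Sorted (ascending): 10, 10, 10, 13, 16, 19, 21, 21
The 3 values of 10 share dense rank 1.
The 2 values of 21 share dense rank 5.
Remaining distinct values take the next consecutive integers.
Gus has value 21 → rank 5.

5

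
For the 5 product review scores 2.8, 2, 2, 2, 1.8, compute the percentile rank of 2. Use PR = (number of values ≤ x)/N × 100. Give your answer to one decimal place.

N = 5.
Strictly below 2: 1. Equal to 2: 3.
PR = 4/5 × 100 = 80.0

80.0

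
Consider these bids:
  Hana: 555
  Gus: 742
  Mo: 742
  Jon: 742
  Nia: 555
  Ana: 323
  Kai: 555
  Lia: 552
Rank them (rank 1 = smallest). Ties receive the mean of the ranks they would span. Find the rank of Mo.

Sorted (ascending): 323, 552, 555, 555, 555, 742, 742, 742
The 3 values of 555 occupy positions 3–5 → average rank 4.
The 3 values of 742 occupy positions 6–8 → average rank 7.
Mo has value 742 → rank 7.

7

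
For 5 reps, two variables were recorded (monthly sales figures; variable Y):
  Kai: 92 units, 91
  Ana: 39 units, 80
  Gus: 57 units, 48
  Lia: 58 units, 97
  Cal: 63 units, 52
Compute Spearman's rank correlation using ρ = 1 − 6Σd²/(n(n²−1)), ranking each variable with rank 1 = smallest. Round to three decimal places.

Ranks of variable 1: 5, 1, 2, 3, 4
Ranks of variable 2: 4, 3, 1, 5, 2
d = r₁ − r₂: 1, -2, 1, -2, 2
d²: 1, 4, 1, 4, 4; Σd² = 14
ρ = 1 − 6·14/(5·24) = 1 − 84/120 = 0.300

0.300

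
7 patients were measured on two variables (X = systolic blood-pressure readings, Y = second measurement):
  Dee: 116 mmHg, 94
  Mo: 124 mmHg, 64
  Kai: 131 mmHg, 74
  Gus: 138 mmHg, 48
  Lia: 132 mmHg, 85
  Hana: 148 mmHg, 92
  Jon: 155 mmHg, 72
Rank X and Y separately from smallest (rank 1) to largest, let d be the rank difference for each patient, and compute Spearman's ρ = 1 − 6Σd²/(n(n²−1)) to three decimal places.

-0.250

Ranks of variable 1: 1, 2, 3, 5, 4, 6, 7
Ranks of variable 2: 7, 2, 4, 1, 5, 6, 3
d = r₁ − r₂: -6, 0, -1, 4, -1, 0, 4
d²: 36, 0, 1, 16, 1, 0, 16; Σd² = 70
ρ = 1 − 6·70/(7·48) = 1 − 420/336 = -0.250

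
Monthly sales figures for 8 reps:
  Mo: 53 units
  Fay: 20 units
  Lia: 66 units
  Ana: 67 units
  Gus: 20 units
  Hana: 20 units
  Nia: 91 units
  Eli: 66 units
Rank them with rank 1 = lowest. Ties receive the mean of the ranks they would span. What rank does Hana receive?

Sorted (ascending): 20, 20, 20, 53, 66, 66, 67, 91
The 3 values of 20 occupy positions 1–3 → average rank 2.
The 2 values of 66 occupy positions 5–6 → average rank (5+6)/2 = 5.5.
Hana has value 20 units → rank 2.

2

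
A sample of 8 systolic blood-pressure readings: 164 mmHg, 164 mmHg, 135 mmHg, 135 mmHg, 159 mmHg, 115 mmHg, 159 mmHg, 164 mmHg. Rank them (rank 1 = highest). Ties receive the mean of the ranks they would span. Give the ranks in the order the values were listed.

Sorted (descending): 164, 164, 164, 159, 159, 135, 135, 115
The 3 values of 164 occupy positions 1–3 → average rank 2.
The 2 values of 159 occupy positions 4–5 → average rank (4+5)/2 = 4.5.
The 2 values of 135 occupy positions 6–7 → average rank (6+7)/2 = 6.5.

2, 2, 6.5, 6.5, 4.5, 8, 4.5, 2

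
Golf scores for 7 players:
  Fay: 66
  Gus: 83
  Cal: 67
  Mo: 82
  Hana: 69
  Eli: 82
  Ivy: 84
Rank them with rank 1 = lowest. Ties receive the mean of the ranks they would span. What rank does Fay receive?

1

Sorted (ascending): 66, 67, 69, 82, 82, 83, 84
The 2 values of 82 occupy positions 4–5 → average rank (4+5)/2 = 4.5.
Fay has value 66 → rank 1.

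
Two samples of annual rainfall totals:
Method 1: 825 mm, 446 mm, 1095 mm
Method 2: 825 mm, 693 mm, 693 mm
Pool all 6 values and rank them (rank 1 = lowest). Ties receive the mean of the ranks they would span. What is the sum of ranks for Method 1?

Sorted (ascending): 446, 693, 693, 825, 825, 1095
The 2 values of 693 occupy positions 2–3 → average rank (2+3)/2 = 2.5.
The 2 values of 825 occupy positions 4–5 → average rank (4+5)/2 = 4.5.
Method 1 values → pooled ranks: 825→4.5, 446→1, 1095→6
Rank sum = 4.5 + 1 + 6 = 11.5

11.5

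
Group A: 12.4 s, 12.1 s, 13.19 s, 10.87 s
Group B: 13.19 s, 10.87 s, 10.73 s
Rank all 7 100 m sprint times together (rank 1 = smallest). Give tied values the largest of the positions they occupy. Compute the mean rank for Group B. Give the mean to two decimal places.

3.67

Sorted (ascending): 10.73, 10.87, 10.87, 12.1, 12.4, 13.19, 13.19
The 2 values of 10.87 occupy positions 2–3 → each gets rank 3.
The 2 values of 13.19 occupy positions 6–7 → each gets rank 7.
Group B values → pooled ranks: 13.19→7, 10.87→3, 10.73→1
Mean rank = (7 + 3 + 1) / 3 = 3.67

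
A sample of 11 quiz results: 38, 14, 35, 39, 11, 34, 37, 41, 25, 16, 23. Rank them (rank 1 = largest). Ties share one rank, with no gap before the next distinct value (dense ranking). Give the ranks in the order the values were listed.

3, 10, 5, 2, 11, 6, 4, 1, 7, 9, 8

Sorted (descending): 41, 39, 38, 37, 35, 34, 25, 23, 16, 14, 11
No ties — each value takes its position as its rank.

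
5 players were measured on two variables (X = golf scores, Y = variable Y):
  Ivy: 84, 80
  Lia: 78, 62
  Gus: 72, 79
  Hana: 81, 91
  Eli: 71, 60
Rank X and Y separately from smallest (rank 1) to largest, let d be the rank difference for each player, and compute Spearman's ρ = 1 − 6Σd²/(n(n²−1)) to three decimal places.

0.800

Ranks of variable 1: 5, 3, 2, 4, 1
Ranks of variable 2: 4, 2, 3, 5, 1
d = r₁ − r₂: 1, 1, -1, -1, 0
d²: 1, 1, 1, 1, 0; Σd² = 4
ρ = 1 − 6·4/(5·24) = 1 − 24/120 = 0.800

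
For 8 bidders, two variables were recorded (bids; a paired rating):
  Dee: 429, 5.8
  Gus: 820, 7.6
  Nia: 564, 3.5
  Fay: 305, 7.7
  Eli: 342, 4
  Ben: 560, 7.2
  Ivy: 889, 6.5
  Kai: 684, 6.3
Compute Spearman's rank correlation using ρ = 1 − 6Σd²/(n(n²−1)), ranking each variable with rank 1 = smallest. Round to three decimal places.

Ranks of variable 1: 3, 7, 5, 1, 2, 4, 8, 6
Ranks of variable 2: 3, 7, 1, 8, 2, 6, 5, 4
d = r₁ − r₂: 0, 0, 4, -7, 0, -2, 3, 2
d²: 0, 0, 16, 49, 0, 4, 9, 4; Σd² = 82
ρ = 1 − 6·82/(8·63) = 1 − 492/504 = 0.024

0.024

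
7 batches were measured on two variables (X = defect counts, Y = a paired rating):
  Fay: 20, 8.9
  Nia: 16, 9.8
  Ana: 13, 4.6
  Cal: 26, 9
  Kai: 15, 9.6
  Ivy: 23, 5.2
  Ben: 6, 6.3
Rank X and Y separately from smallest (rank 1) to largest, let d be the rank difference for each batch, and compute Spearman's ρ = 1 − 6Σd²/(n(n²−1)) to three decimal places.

Ranks of variable 1: 5, 4, 2, 7, 3, 6, 1
Ranks of variable 2: 4, 7, 1, 5, 6, 2, 3
d = r₁ − r₂: 1, -3, 1, 2, -3, 4, -2
d²: 1, 9, 1, 4, 9, 16, 4; Σd² = 44
ρ = 1 − 6·44/(7·48) = 1 − 264/336 = 0.214

0.214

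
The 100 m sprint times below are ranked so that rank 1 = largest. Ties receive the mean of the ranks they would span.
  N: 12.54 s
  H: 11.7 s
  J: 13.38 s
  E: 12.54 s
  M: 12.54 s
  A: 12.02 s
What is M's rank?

3

Sorted (descending): 13.38, 12.54, 12.54, 12.54, 12.02, 11.7
The 3 values of 12.54 occupy positions 2–4 → average rank 3.
M has value 12.54 s → rank 3.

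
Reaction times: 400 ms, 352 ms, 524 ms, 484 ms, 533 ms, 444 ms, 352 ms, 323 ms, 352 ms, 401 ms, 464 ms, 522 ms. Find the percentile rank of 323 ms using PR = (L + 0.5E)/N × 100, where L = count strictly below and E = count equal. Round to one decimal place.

4.2

N = 12.
Strictly below 323: 0. Equal to 323: 1.
PR = (0 + 0.5·1)/12 × 100 = 4.2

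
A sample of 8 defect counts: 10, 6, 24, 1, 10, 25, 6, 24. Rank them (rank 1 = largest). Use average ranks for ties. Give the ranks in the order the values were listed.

Sorted (descending): 25, 24, 24, 10, 10, 6, 6, 1
The 2 values of 24 occupy positions 2–3 → average rank (2+3)/2 = 2.5.
The 2 values of 10 occupy positions 4–5 → average rank (4+5)/2 = 4.5.
The 2 values of 6 occupy positions 6–7 → average rank (6+7)/2 = 6.5.

4.5, 6.5, 2.5, 8, 4.5, 1, 6.5, 2.5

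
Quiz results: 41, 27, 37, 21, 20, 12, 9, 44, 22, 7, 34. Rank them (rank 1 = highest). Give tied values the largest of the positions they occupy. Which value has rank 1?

44

Sorted (descending): 44, 41, 37, 34, 27, 22, 21, 20, 12, 9, 7
No ties — each value takes its position as its rank.
Rank 1 → value 44.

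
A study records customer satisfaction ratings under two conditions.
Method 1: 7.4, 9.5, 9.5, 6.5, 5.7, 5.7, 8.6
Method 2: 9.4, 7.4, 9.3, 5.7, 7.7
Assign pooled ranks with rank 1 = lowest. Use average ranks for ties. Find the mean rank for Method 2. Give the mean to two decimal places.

Sorted (ascending): 5.7, 5.7, 5.7, 6.5, 7.4, 7.4, 7.7, 8.6, 9.3, 9.4, 9.5, 9.5
The 3 values of 5.7 occupy positions 1–3 → average rank 2.
The 2 values of 7.4 occupy positions 5–6 → average rank (5+6)/2 = 5.5.
The 2 values of 9.5 occupy positions 11–12 → average rank (11+12)/2 = 11.5.
Method 2 values → pooled ranks: 9.4→10, 7.4→5.5, 9.3→9, 5.7→2, 7.7→7
Mean rank = (10 + 5.5 + 9 + 2 + 7) / 5 = 6.70

6.70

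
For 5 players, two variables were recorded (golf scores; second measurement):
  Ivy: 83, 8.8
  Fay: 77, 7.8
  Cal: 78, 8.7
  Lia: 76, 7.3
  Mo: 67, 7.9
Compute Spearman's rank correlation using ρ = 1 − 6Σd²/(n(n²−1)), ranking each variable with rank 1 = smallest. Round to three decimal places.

0.700

Ranks of variable 1: 5, 3, 4, 2, 1
Ranks of variable 2: 5, 2, 4, 1, 3
d = r₁ − r₂: 0, 1, 0, 1, -2
d²: 0, 1, 0, 1, 4; Σd² = 6
ρ = 1 − 6·6/(5·24) = 1 − 36/120 = 0.700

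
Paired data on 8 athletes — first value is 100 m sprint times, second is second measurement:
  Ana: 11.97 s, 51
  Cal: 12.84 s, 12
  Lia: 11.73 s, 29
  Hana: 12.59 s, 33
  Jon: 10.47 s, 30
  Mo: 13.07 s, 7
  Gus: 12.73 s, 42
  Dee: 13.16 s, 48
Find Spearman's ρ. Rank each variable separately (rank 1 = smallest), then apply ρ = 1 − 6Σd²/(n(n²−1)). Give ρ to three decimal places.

Ranks of variable 1: 3, 6, 2, 4, 1, 7, 5, 8
Ranks of variable 2: 8, 2, 3, 5, 4, 1, 6, 7
d = r₁ − r₂: -5, 4, -1, -1, -3, 6, -1, 1
d²: 25, 16, 1, 1, 9, 36, 1, 1; Σd² = 90
ρ = 1 − 6·90/(8·63) = 1 − 540/504 = -0.071

-0.071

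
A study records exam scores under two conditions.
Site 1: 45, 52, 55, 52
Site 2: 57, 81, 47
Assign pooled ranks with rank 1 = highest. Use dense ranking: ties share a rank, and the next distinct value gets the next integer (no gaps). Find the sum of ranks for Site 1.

Sorted (descending): 81, 57, 55, 52, 52, 47, 45
The 2 values of 52 share dense rank 4.
Remaining distinct values take the next consecutive integers.
Site 1 values → pooled ranks: 45→6, 52→4, 55→3, 52→4
Rank sum = 6 + 4 + 3 + 4 = 17

17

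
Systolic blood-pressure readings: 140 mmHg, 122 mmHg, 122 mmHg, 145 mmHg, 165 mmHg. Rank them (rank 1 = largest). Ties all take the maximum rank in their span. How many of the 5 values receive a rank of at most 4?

3

Sorted (descending): 165, 145, 140, 122, 122
The 2 values of 122 occupy positions 4–5 → each gets rank 5.
Ranks ≤ 4: {1, 2, 3} → 3 values.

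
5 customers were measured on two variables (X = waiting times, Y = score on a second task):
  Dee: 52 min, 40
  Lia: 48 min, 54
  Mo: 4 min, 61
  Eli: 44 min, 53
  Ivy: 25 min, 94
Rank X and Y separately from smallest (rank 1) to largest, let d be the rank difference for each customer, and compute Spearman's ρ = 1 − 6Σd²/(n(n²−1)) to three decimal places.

-0.800

Ranks of variable 1: 5, 4, 1, 3, 2
Ranks of variable 2: 1, 3, 4, 2, 5
d = r₁ − r₂: 4, 1, -3, 1, -3
d²: 16, 1, 9, 1, 9; Σd² = 36
ρ = 1 − 6·36/(5·24) = 1 − 216/120 = -0.800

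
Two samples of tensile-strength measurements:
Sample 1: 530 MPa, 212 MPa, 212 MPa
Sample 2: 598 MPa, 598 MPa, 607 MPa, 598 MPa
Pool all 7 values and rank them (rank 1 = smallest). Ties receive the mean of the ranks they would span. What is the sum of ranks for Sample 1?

Sorted (ascending): 212, 212, 530, 598, 598, 598, 607
The 2 values of 212 occupy positions 1–2 → average rank (1+2)/2 = 1.5.
The 3 values of 598 occupy positions 4–6 → average rank 5.
Sample 1 values → pooled ranks: 530→3, 212→1.5, 212→1.5
Rank sum = 3 + 1.5 + 1.5 = 6

6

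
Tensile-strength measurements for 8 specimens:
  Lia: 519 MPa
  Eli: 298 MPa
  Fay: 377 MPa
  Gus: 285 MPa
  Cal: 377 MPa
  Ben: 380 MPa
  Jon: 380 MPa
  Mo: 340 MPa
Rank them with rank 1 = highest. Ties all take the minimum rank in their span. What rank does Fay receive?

Sorted (descending): 519, 380, 380, 377, 377, 340, 298, 285
The 2 values of 380 occupy positions 2–3 → each gets rank 2.
The 2 values of 377 occupy positions 4–5 → each gets rank 4.
Fay has value 377 MPa → rank 4.

4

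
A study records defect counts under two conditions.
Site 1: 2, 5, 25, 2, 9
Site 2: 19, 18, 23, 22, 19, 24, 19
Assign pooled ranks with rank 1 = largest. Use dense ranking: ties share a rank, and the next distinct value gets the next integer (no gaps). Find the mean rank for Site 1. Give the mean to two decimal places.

6.80

Sorted (descending): 25, 24, 23, 22, 19, 19, 19, 18, 9, 5, 2, 2
The 3 values of 19 share dense rank 5.
The 2 values of 2 share dense rank 9.
Remaining distinct values take the next consecutive integers.
Site 1 values → pooled ranks: 2→9, 5→8, 25→1, 2→9, 9→7
Mean rank = (9 + 8 + 1 + 9 + 7) / 5 = 6.80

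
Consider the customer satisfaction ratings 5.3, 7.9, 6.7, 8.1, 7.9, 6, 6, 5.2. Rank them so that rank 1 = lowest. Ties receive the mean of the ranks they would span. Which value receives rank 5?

Sorted (ascending): 5.2, 5.3, 6, 6, 6.7, 7.9, 7.9, 8.1
The 2 values of 6 occupy positions 3–4 → average rank (3+4)/2 = 3.5.
The 2 values of 7.9 occupy positions 6–7 → average rank (6+7)/2 = 6.5.
Rank 5 → value 6.7.

6.7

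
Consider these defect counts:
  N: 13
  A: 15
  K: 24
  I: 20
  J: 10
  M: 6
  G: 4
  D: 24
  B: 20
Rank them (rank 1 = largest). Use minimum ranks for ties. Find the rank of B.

Sorted (descending): 24, 24, 20, 20, 15, 13, 10, 6, 4
The 2 values of 24 occupy positions 1–2 → each gets rank 1.
The 2 values of 20 occupy positions 3–4 → each gets rank 3.
B has value 20 → rank 3.

3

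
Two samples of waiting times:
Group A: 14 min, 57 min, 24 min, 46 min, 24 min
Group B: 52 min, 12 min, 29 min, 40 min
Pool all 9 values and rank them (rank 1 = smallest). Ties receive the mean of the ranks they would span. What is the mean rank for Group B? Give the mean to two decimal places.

5.00

Sorted (ascending): 12, 14, 24, 24, 29, 40, 46, 52, 57
The 2 values of 24 occupy positions 3–4 → average rank (3+4)/2 = 3.5.
Group B values → pooled ranks: 52→8, 12→1, 29→5, 40→6
Mean rank = (8 + 1 + 5 + 6) / 4 = 5.00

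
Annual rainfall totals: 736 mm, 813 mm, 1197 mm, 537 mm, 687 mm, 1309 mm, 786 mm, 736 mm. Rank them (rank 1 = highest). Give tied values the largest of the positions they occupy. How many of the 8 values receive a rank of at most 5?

4

Sorted (descending): 1309, 1197, 813, 786, 736, 736, 687, 537
The 2 values of 736 occupy positions 5–6 → each gets rank 6.
Ranks ≤ 5: {1, 2, 3, 4} → 4 values.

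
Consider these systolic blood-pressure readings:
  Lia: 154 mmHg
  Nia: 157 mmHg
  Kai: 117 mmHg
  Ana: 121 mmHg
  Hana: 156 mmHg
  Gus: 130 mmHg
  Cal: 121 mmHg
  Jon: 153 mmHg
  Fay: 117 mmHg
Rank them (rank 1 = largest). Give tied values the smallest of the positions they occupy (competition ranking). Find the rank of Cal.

Sorted (descending): 157, 156, 154, 153, 130, 121, 121, 117, 117
The 2 values of 121 occupy positions 6–7 → each gets rank 6.
The 2 values of 117 occupy positions 8–9 → each gets rank 8.
Cal has value 121 mmHg → rank 6.

6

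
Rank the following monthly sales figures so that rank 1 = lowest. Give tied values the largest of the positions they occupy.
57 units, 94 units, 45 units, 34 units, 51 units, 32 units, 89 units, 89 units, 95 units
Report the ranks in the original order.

Sorted (ascending): 32, 34, 45, 51, 57, 89, 89, 94, 95
The 2 values of 89 occupy positions 6–7 → each gets rank 7.

5, 8, 3, 2, 4, 1, 7, 7, 9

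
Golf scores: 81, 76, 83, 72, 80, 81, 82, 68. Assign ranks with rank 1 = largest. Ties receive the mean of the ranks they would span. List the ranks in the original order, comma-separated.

Sorted (descending): 83, 82, 81, 81, 80, 76, 72, 68
The 2 values of 81 occupy positions 3–4 → average rank (3+4)/2 = 3.5.

3.5, 6, 1, 7, 5, 3.5, 2, 8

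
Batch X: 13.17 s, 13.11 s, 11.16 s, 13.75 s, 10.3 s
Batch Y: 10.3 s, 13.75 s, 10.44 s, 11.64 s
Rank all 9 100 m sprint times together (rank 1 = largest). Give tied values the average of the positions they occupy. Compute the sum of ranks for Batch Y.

22

Sorted (descending): 13.75, 13.75, 13.17, 13.11, 11.64, 11.16, 10.44, 10.3, 10.3
The 2 values of 13.75 occupy positions 1–2 → average rank (1+2)/2 = 1.5.
The 2 values of 10.3 occupy positions 8–9 → average rank (8+9)/2 = 8.5.
Batch Y values → pooled ranks: 10.3→8.5, 13.75→1.5, 10.44→7, 11.64→5
Rank sum = 8.5 + 1.5 + 7 + 5 = 22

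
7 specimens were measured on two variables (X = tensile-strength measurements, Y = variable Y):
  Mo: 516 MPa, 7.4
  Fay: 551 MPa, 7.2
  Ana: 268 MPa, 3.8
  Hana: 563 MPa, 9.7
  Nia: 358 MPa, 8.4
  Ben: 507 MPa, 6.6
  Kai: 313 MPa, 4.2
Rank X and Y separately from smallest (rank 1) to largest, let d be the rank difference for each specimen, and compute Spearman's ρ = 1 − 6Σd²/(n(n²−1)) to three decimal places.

0.750

Ranks of variable 1: 5, 6, 1, 7, 3, 4, 2
Ranks of variable 2: 5, 4, 1, 7, 6, 3, 2
d = r₁ − r₂: 0, 2, 0, 0, -3, 1, 0
d²: 0, 4, 0, 0, 9, 1, 0; Σd² = 14
ρ = 1 − 6·14/(7·48) = 1 − 84/336 = 0.750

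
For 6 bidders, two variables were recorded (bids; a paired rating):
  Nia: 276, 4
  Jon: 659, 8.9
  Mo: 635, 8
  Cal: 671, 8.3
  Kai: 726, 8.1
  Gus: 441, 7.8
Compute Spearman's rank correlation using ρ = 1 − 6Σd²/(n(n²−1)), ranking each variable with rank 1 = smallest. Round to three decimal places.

Ranks of variable 1: 1, 4, 3, 5, 6, 2
Ranks of variable 2: 1, 6, 3, 5, 4, 2
d = r₁ − r₂: 0, -2, 0, 0, 2, 0
d²: 0, 4, 0, 0, 4, 0; Σd² = 8
ρ = 1 − 6·8/(6·35) = 1 − 48/210 = 0.771

0.771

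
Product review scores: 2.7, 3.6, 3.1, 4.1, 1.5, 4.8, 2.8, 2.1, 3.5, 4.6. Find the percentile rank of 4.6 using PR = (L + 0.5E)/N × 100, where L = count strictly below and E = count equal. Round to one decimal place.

N = 10.
Strictly below 4.6: 8. Equal to 4.6: 1.
PR = (8 + 0.5·1)/10 × 100 = 85.0

85.0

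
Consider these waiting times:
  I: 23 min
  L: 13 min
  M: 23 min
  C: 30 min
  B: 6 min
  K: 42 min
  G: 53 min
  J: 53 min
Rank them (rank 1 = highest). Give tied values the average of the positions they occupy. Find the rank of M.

Sorted (descending): 53, 53, 42, 30, 23, 23, 13, 6
The 2 values of 53 occupy positions 1–2 → average rank (1+2)/2 = 1.5.
The 2 values of 23 occupy positions 5–6 → average rank (5+6)/2 = 5.5.
M has value 23 min → rank 5.5.

5.5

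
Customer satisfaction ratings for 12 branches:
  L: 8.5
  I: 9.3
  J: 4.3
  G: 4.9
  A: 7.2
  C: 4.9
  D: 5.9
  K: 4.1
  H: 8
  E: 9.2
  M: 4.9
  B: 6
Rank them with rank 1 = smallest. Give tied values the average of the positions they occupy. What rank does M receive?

4

Sorted (ascending): 4.1, 4.3, 4.9, 4.9, 4.9, 5.9, 6, 7.2, 8, 8.5, 9.2, 9.3
The 3 values of 4.9 occupy positions 3–5 → average rank 4.
M has value 4.9 → rank 4.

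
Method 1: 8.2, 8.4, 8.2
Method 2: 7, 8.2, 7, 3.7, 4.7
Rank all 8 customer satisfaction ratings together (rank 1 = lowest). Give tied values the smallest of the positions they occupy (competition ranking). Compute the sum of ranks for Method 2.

14

Sorted (ascending): 3.7, 4.7, 7, 7, 8.2, 8.2, 8.2, 8.4
The 2 values of 7 occupy positions 3–4 → each gets rank 3.
The 3 values of 8.2 occupy positions 5–7 → each gets rank 5.
Method 2 values → pooled ranks: 7→3, 8.2→5, 7→3, 3.7→1, 4.7→2
Rank sum = 3 + 5 + 3 + 1 + 2 = 14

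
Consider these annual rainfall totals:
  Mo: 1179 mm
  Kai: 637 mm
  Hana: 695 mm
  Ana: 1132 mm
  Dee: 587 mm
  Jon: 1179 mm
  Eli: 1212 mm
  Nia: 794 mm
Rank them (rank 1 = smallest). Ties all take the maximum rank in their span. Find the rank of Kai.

Sorted (ascending): 587, 637, 695, 794, 1132, 1179, 1179, 1212
The 2 values of 1179 occupy positions 6–7 → each gets rank 7.
Kai has value 637 mm → rank 2.

2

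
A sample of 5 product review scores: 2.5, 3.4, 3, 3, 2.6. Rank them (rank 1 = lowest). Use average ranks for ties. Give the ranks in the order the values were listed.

1, 5, 3.5, 3.5, 2

Sorted (ascending): 2.5, 2.6, 3, 3, 3.4
The 2 values of 3 occupy positions 3–4 → average rank (3+4)/2 = 3.5.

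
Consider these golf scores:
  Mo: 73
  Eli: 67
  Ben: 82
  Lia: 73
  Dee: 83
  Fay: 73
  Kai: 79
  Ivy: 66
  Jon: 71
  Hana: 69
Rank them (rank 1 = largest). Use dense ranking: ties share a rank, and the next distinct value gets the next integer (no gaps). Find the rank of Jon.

5

Sorted (descending): 83, 82, 79, 73, 73, 73, 71, 69, 67, 66
The 3 values of 73 share dense rank 4.
Remaining distinct values take the next consecutive integers.
Jon has value 71 → rank 5.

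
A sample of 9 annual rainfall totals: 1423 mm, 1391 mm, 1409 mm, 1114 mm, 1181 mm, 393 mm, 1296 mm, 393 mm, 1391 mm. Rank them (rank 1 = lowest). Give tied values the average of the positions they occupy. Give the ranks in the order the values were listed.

9, 6.5, 8, 3, 4, 1.5, 5, 1.5, 6.5

Sorted (ascending): 393, 393, 1114, 1181, 1296, 1391, 1391, 1409, 1423
The 2 values of 393 occupy positions 1–2 → average rank (1+2)/2 = 1.5.
The 2 values of 1391 occupy positions 6–7 → average rank (6+7)/2 = 6.5.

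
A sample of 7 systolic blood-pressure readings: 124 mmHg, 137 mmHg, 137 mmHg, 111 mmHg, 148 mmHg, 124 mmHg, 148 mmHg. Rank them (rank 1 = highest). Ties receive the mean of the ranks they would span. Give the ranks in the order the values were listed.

Sorted (descending): 148, 148, 137, 137, 124, 124, 111
The 2 values of 148 occupy positions 1–2 → average rank (1+2)/2 = 1.5.
The 2 values of 137 occupy positions 3–4 → average rank (3+4)/2 = 3.5.
The 2 values of 124 occupy positions 5–6 → average rank (5+6)/2 = 5.5.

5.5, 3.5, 3.5, 7, 1.5, 5.5, 1.5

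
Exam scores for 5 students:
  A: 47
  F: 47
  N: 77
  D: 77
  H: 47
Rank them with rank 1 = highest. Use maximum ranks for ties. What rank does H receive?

5

Sorted (descending): 77, 77, 47, 47, 47
The 2 values of 77 occupy positions 1–2 → each gets rank 2.
The 3 values of 47 occupy positions 3–5 → each gets rank 5.
H has value 47 → rank 5.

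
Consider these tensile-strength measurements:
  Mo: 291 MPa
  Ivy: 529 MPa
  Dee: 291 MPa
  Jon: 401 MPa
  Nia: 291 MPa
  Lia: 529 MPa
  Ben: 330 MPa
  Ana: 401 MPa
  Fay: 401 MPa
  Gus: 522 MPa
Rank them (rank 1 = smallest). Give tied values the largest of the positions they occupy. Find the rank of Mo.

3

Sorted (ascending): 291, 291, 291, 330, 401, 401, 401, 522, 529, 529
The 3 values of 291 occupy positions 1–3 → each gets rank 3.
The 3 values of 401 occupy positions 5–7 → each gets rank 7.
The 2 values of 529 occupy positions 9–10 → each gets rank 10.
Mo has value 291 MPa → rank 3.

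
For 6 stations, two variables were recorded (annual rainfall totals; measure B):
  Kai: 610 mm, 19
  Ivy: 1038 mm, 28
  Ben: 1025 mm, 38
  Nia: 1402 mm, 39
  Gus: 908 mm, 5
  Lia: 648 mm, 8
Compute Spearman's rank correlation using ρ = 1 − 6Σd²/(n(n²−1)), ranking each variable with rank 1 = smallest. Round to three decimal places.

Ranks of variable 1: 1, 5, 4, 6, 3, 2
Ranks of variable 2: 3, 4, 5, 6, 1, 2
d = r₁ − r₂: -2, 1, -1, 0, 2, 0
d²: 4, 1, 1, 0, 4, 0; Σd² = 10
ρ = 1 − 6·10/(6·35) = 1 − 60/210 = 0.714

0.714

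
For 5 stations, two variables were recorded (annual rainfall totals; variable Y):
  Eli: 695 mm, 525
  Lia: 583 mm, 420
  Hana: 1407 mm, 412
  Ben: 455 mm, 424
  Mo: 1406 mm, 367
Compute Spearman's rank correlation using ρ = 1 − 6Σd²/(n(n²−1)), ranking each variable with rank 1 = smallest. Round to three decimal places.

-0.600

Ranks of variable 1: 3, 2, 5, 1, 4
Ranks of variable 2: 5, 3, 2, 4, 1
d = r₁ − r₂: -2, -1, 3, -3, 3
d²: 4, 1, 9, 9, 9; Σd² = 32
ρ = 1 − 6·32/(5·24) = 1 − 192/120 = -0.600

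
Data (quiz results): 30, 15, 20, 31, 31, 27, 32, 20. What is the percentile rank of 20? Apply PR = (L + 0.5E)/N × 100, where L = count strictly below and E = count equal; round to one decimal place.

N = 8.
Strictly below 20: 1. Equal to 20: 2.
PR = (1 + 0.5·2)/8 × 100 = 25.0

25.0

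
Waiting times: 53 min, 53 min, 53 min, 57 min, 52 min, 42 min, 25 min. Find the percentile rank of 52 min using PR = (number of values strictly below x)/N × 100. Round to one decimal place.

28.6

N = 7.
Strictly below 52: 2. Equal to 52: 1.
PR = 2/7 × 100 = 28.6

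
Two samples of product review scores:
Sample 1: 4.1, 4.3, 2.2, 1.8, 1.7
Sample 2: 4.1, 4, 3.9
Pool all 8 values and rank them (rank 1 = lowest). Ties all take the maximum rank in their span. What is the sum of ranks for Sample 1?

21

Sorted (ascending): 1.7, 1.8, 2.2, 3.9, 4, 4.1, 4.1, 4.3
The 2 values of 4.1 occupy positions 6–7 → each gets rank 7.
Sample 1 values → pooled ranks: 4.1→7, 4.3→8, 2.2→3, 1.8→2, 1.7→1
Rank sum = 7 + 8 + 3 + 2 + 1 = 21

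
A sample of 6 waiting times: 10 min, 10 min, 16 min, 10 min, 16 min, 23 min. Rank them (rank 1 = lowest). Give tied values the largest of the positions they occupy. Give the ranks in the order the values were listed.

Sorted (ascending): 10, 10, 10, 16, 16, 23
The 3 values of 10 occupy positions 1–3 → each gets rank 3.
The 2 values of 16 occupy positions 4–5 → each gets rank 5.

3, 3, 5, 3, 5, 6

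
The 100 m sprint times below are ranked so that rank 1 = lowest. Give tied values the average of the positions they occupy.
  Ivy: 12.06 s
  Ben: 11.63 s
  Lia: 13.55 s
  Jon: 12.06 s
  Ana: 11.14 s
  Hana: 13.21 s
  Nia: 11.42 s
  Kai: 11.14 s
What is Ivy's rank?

5.5

Sorted (ascending): 11.14, 11.14, 11.42, 11.63, 12.06, 12.06, 13.21, 13.55
The 2 values of 11.14 occupy positions 1–2 → average rank (1+2)/2 = 1.5.
The 2 values of 12.06 occupy positions 5–6 → average rank (5+6)/2 = 5.5.
Ivy has value 12.06 s → rank 5.5.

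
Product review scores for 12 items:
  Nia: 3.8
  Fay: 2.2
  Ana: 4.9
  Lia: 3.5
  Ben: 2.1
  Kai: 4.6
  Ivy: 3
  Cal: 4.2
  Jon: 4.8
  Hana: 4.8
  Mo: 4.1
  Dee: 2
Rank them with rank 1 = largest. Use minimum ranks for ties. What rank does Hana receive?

2

Sorted (descending): 4.9, 4.8, 4.8, 4.6, 4.2, 4.1, 3.8, 3.5, 3, 2.2, 2.1, 2
The 2 values of 4.8 occupy positions 2–3 → each gets rank 2.
Hana has value 4.8 → rank 2.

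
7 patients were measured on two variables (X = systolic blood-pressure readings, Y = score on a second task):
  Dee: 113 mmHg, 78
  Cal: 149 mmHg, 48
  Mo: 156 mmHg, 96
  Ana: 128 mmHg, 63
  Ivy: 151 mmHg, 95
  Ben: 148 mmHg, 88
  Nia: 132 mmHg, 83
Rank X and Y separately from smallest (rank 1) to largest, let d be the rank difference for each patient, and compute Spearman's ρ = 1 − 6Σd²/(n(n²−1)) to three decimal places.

Ranks of variable 1: 1, 5, 7, 2, 6, 4, 3
Ranks of variable 2: 3, 1, 7, 2, 6, 5, 4
d = r₁ − r₂: -2, 4, 0, 0, 0, -1, -1
d²: 4, 16, 0, 0, 0, 1, 1; Σd² = 22
ρ = 1 − 6·22/(7·48) = 1 − 132/336 = 0.607

0.607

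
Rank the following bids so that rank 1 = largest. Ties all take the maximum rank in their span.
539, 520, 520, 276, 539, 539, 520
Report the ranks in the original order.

3, 6, 6, 7, 3, 3, 6

Sorted (descending): 539, 539, 539, 520, 520, 520, 276
The 3 values of 539 occupy positions 1–3 → each gets rank 3.
The 3 values of 520 occupy positions 4–6 → each gets rank 6.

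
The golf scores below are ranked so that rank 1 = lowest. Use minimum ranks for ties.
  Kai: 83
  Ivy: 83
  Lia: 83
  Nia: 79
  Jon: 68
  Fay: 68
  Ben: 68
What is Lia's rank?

5

Sorted (ascending): 68, 68, 68, 79, 83, 83, 83
The 3 values of 68 occupy positions 1–3 → each gets rank 1.
The 3 values of 83 occupy positions 5–7 → each gets rank 5.
Lia has value 83 → rank 5.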